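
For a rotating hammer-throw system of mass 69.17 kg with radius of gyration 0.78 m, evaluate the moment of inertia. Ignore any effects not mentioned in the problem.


I = m * k^2
I = 69.17 * 0.78^2
I = 69.17 * 0.6084 = 42.083 kg*m^2

42.083 kg*m^2


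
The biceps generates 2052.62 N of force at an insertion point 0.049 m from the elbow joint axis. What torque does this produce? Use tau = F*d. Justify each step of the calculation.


tau = F * d
tau = 2052.62 * 0.049
tau = 100.5784 N*m

100.5784 N*m


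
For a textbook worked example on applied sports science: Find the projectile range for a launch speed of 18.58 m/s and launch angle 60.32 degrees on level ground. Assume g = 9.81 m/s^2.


R = v^2 * sin(2*theta) / g
Convert angle to radians: theta = 60.32 deg = 1.0528 rad
sin(2*theta) = sin(2.1056) = 0.8604
R = 18.58^2 * 0.8604 / 9.81
R = 345.2164 * 0.8604 / 9.81 = 30.2772 m

30.2772 m


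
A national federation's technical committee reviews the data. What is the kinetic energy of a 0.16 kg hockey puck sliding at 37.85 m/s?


KE = 0.5 * m * v^2
KE = 0.5 * 0.16 * 37.85^2
KE = 0.5 * 0.16 * 1432.6225 = 114.6098 J

114.6098 J


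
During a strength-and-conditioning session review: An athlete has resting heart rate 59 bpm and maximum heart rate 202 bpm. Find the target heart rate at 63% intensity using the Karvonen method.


Target = HRrest + pct*(HRmax - HRrest)
Heart rate reserve = HRmax - HRrest = 202 - 59 = 143 bpm
Fraction = 63% = 0.63
Target = 59 + 0.63 * 143
Target = 59 + 90.09 = 149.09 bpm

149.09 bpm


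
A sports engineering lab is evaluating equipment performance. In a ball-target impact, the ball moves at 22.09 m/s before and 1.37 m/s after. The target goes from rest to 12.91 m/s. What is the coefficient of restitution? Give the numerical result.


e = (v2_after - v1_after) / (v1_before - v2_before)
Numerator = 12.91 - 1.37 = 11.54
Denominator = 22.09 - 0 = 22.09
e = 11.54 / 22.09 = 0.5224

0.5224


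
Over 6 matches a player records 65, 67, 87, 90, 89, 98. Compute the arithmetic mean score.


Average = sum / n
Sum = 496
Average = 496 / 6 = 82.6667

82.6667


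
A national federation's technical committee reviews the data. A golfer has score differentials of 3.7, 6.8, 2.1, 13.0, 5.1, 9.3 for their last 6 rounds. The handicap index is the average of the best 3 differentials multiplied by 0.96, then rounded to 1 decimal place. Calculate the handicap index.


All differentials: 3.7, 6.8, 2.1, 13.0, 5.1, 9.3
Sorted: 2.1, 3.7, 5.1, 6.8, 9.3, 13.0
Best 3: 2.1, 3.7, 5.1
Average of best = 10.9 / 3 = 3.6333
Raw index = 3.6333 * 0.96 = 3.488
Handicap index = round(3.488, 1) = 3.5

3.5


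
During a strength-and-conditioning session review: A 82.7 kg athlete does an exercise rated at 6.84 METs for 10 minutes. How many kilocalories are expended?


kcal = MET * mass * time_hr
Convert time: 10 min = 0.1667 hr
kcal = 6.84 * 82.7 * 0.1667
kcal = 94.278 kcal

94.278 kcal


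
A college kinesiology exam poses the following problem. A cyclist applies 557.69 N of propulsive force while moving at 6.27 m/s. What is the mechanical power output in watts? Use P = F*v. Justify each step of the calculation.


P = F * v
P = 557.69 * 6.27
P = 3496.7163 W

3496.7163 W


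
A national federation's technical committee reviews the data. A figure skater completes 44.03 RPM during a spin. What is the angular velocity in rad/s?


omega = RPM * 2 * pi / 60
omega = 44.03 * 2 * 3.14159 / 60
omega = 276.6486 / 60 = 4.6108 rad/s

4.6108 rad/s


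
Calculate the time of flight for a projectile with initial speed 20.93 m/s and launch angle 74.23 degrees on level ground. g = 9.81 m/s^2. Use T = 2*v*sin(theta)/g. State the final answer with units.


T = 2*v*sin(theta)/g
sin(theta) = sin(74.23 deg) = 0.9624
T = 2*20.93*0.9624 / 9.81
T = 40.2844 / 9.81 = 4.1065 s

4.1065 s


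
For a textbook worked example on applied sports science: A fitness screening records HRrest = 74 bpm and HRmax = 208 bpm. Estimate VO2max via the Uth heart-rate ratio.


VO2max = 15.3 * HRmax / HRrest
VO2max = 15.3 * 208 / 74
VO2max = 3182.4 / 74 = 43.0054 mL/kg/min

43.0054 mL/kg/min


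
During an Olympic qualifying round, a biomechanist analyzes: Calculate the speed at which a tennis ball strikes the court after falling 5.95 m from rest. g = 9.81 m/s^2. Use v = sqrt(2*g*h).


v = sqrt(2 * g * h)
v = sqrt(2 * 9.81 * 5.95)
v = sqrt(116.739) = 10.8046 m/s

10.8046 m/s


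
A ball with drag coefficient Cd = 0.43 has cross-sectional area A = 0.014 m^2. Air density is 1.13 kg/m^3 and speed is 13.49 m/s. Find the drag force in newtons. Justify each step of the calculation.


Fd = 0.5 * Cd * rho * A * v^2
Fd = 0.5 * 0.43 * 1.13 * 0.014 * 13.49^2
v^2 = 181.9801
Fd = 0.5 * 0.43 * 1.13 * 0.014 * 181.9801 = 0.619 N

0.619 N


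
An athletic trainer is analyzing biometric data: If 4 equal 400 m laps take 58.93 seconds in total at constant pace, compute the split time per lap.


Split time = total_time / n_laps = 58.93 / 4
Split time = 14.7325 s per lap

14.7325 s


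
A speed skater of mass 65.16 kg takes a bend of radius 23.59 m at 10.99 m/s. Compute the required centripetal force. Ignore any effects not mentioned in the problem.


Fc = m * v^2 / r
v^2 = 10.99^2 = 120.7801
Fc = 65.16 * 120.7801 / 23.59
Fc = 7870.0313 / 23.59 = 333.6173 N

333.6173 N


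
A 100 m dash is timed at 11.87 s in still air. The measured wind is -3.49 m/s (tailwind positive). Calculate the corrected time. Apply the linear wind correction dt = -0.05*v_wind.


dt = -0.05 * v_wind = -0.05 * -3.49 = 0.1745 s
t_corrected = t_still + dt = 11.87 + (0.1745)
t_corrected = 12.0445 s

12.0445 s


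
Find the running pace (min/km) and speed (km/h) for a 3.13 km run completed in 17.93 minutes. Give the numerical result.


Pace = time / distance = 17.93 min / 3.13 km = 5.7284 min/km
Speed = distance / time_in_hours = 3.13 / 0.2988 hr
Speed = 10.4741 km/h

5.7284 min/km, 10.4741 km/h


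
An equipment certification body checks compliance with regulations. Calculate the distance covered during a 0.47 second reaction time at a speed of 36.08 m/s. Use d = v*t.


d = v * t
d = 36.08 * 0.47
d = 16.9576 m

16.9576 m


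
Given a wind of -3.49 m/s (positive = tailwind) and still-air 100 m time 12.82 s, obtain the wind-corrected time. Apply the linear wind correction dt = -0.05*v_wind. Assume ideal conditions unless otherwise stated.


dt = -0.05 * v_wind = -0.05 * -3.49 = 0.1745 s
t_corrected = t_still + dt = 12.82 + (0.1745)
t_corrected = 12.9945 s

12.9945 s


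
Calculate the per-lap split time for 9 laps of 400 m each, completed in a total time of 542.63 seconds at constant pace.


Split time = total_time / n_laps = 542.63 / 9
Split time = 60.2922 s per lap

60.2922 s


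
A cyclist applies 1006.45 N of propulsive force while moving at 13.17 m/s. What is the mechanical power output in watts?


P = F * v
P = 1006.45 * 13.17
P = 13254.9465 W

13254.9465 W


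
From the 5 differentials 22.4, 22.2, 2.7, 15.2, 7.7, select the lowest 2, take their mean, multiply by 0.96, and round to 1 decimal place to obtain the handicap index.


All differentials: 22.4, 22.2, 2.7, 15.2, 7.7
Sorted: 2.7, 7.7, 15.2, 22.2, 22.4
Best 2: 2.7, 7.7
Average of best = 10.4 / 2 = 5.2
Raw index = 5.2 * 0.96 = 4.992
Handicap index = round(4.992, 1) = 5.0

5.0


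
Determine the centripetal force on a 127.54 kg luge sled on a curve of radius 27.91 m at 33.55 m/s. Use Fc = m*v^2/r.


Fc = m * v^2 / r
v^2 = 33.55^2 = 1125.6025
Fc = 127.54 * 1125.6025 / 27.91
Fc = 143559.3428 / 27.91 = 5143.6526 N

5143.6526 N


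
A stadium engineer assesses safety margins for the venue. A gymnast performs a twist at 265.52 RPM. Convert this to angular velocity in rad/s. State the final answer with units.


omega = RPM * 2 * pi / 60
omega = 265.52 * 2 * 3.14159 / 60
omega = 1668.3114 / 60 = 27.8052 rad/s

27.8052 rad/s


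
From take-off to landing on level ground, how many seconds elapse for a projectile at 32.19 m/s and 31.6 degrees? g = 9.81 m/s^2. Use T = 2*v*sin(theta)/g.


T = 2*v*sin(theta)/g
sin(theta) = sin(31.6 deg) = 0.524
T = 2*32.19*0.524 / 9.81
T = 33.7342 / 9.81 = 3.4388 s

3.4388 s


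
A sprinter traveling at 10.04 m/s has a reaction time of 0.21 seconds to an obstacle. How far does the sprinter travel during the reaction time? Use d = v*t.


d = v * t
d = 10.04 * 0.21
d = 2.1084 m

2.1084 m


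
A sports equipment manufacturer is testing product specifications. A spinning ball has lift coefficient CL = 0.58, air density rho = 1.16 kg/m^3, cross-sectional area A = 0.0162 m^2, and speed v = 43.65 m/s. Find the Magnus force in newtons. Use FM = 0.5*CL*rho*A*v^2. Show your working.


FM = 0.5 * CL * rho * A * v^2
FM = 0.5 * 0.58 * 1.16 * 0.0162 * 43.65^2
v^2 = 1905.3225
FM = 0.5 * 0.58 * 1.16 * 0.0162 * 1905.3225 = 10.3834 N

10.3834 N


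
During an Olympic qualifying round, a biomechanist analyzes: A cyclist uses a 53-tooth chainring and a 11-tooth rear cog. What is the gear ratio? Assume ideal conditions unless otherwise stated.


GR = front_teeth / rear_teeth
GR = 53 / 11
GR = 4.8182

4.8182


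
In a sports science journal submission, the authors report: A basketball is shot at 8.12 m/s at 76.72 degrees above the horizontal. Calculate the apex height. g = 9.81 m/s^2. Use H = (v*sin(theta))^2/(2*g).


H = (v*sin(theta))^2 / (2*g)
vy = v*sin(theta) = 8.12 * sin(76.72 deg) = 7.9029 m/s
H = vy^2 / (2*g) = 62.4553 / (2*9.81)
H = 62.4553 / 19.62 = 3.1832 m

3.1832 m


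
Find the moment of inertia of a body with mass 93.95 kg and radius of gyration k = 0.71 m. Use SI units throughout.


I = m * k^2
I = 93.95 * 0.71^2
I = 93.95 * 0.5041 = 47.3602 kg*m^2

47.3602 kg*m^2


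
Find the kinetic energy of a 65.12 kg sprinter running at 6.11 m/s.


KE = 0.5 * m * v^2
KE = 0.5 * 65.12 * 6.11^2
KE = 0.5 * 65.12 * 37.3321 = 1215.5332 J

1215.5332 J


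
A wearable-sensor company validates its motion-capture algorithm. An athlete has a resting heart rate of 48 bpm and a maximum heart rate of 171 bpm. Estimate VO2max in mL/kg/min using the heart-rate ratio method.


VO2max = 15.3 * HRmax / HRrest
VO2max = 15.3 * 171 / 48
VO2max = 2616.3 / 48 = 54.5063 mL/kg/min

54.5063 mL/kg/min


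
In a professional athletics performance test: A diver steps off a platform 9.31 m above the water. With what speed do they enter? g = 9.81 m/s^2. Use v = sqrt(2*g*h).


v = sqrt(2 * g * h)
v = sqrt(2 * 9.81 * 9.31)
v = sqrt(182.6622) = 13.5153 m/s

13.5153 m/s


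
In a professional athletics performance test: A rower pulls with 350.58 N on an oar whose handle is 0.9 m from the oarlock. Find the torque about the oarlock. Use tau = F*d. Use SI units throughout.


tau = F * d
tau = 350.58 * 0.9
tau = 315.522 N*m

315.522 N*m


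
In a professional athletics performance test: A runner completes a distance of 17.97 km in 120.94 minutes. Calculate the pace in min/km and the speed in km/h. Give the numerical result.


Pace = time / distance = 120.94 min / 17.97 km = 6.7301 min/km
Speed = distance / time_in_hours = 17.97 / 2.0157 hr
Speed = 8.9152 km/h

6.7301 min/km, 8.9152 km/h


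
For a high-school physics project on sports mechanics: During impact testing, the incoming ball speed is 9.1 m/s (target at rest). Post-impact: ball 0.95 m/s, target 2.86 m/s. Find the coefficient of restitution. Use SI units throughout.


e = (v2_after - v1_after) / (v1_before - v2_before)
Numerator = 2.86 - 0.95 = 1.91
Denominator = 9.1 - 0 = 9.1
e = 1.91 / 9.1 = 0.2099

0.2099


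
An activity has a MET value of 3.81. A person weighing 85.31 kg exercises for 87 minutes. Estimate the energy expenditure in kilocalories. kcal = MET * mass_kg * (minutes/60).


kcal = MET * mass * time_hr
Convert time: 87 min = 1.45 hr
kcal = 3.81 * 85.31 * 1.45
kcal = 471.2951 kcal

471.2951 kcal


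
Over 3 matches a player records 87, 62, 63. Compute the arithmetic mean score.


Average = sum / n
Sum = 212
Average = 212 / 3 = 70.6667

70.6667


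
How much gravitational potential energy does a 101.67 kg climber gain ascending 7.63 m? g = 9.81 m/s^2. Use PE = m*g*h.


PE = m * g * h
PE = 101.67 * 9.81 * 7.63
PE = 997.3827 * 7.63 = 7610.03 J

7610.03 J


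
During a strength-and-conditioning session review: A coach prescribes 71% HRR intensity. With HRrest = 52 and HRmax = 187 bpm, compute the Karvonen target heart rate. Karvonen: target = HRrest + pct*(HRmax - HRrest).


Target = HRrest + pct*(HRmax - HRrest)
Heart rate reserve = HRmax - HRrest = 187 - 52 = 135 bpm
Fraction = 71% = 0.71
Target = 52 + 0.71 * 135
Target = 52 + 95.85 = 147.85 bpm

147.85 bpm


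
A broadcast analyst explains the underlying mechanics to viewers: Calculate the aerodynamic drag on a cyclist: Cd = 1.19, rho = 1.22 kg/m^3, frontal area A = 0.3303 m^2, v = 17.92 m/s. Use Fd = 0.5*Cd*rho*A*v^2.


Fd = 0.5 * Cd * rho * A * v^2
Fd = 0.5 * 1.19 * 1.22 * 0.3303 * 17.92^2
v^2 = 321.1264
Fd = 0.5 * 1.19 * 1.22 * 0.3303 * 321.1264 = 76.9948 N

76.9948 N


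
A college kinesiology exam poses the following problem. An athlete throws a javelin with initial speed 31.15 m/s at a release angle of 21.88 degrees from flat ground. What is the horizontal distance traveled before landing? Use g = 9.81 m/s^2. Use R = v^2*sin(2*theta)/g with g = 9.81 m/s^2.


R = v^2 * sin(2*theta) / g
Convert angle to radians: theta = 21.88 deg = 0.3819 rad
sin(2*theta) = sin(0.7638) = 0.6916
R = 31.15^2 * 0.6916 / 9.81
R = 970.3225 * 0.6916 / 9.81 = 68.4111 m

68.4111 m


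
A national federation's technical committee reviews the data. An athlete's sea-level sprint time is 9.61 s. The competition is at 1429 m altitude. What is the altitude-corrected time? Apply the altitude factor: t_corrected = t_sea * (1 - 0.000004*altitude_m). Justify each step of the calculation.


Correction factor = 1 - 0.000004 * 1429 = 0.994284
t_corrected = t_sea * factor = 9.61 * 0.994284
t_corrected = 9.5551 s

9.5551 s


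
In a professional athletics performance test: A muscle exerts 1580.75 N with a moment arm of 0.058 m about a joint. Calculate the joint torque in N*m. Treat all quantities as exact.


tau = F * d
tau = 1580.75 * 0.058
tau = 91.6835 N*m

91.6835 N*m


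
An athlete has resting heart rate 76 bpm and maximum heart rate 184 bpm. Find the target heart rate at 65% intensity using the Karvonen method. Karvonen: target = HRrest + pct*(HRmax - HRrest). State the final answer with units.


Target = HRrest + pct*(HRmax - HRrest)
Heart rate reserve = HRmax - HRrest = 184 - 76 = 108 bpm
Fraction = 65% = 0.65
Target = 76 + 0.65 * 108
Target = 76 + 70.2 = 146.2 bpm

146.2 bpm


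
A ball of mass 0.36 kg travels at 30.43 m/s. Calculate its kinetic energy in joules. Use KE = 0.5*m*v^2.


KE = 0.5 * m * v^2
KE = 0.5 * 0.36 * 30.43^2
KE = 0.5 * 0.36 * 925.9849 = 166.6773 J

166.6773 J


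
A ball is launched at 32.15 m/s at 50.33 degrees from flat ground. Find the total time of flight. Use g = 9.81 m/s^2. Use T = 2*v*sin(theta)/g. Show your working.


T = 2*v*sin(theta)/g
sin(theta) = sin(50.33 deg) = 0.7697
T = 2*32.15*0.7697 / 9.81
T = 49.4939 / 9.81 = 5.0452 s

5.0452 s


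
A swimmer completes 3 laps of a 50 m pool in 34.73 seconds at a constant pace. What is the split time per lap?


Split time = total_time / n_laps = 34.73 / 3
Split time = 11.5767 s per lap

11.5767 s


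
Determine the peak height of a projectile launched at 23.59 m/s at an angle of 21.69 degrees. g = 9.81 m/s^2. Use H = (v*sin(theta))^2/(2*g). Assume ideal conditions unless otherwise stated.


H = (v*sin(theta))^2 / (2*g)
vy = v*sin(theta) = 23.59 * sin(21.69 deg) = 8.7185 m/s
H = vy^2 / (2*g) = 76.0122 / (2*9.81)
H = 76.0122 / 19.62 = 3.8742 m

3.8742 m


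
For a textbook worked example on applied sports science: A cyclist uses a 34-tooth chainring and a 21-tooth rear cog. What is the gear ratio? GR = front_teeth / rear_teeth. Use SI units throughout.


GR = front_teeth / rear_teeth
GR = 34 / 21
GR = 1.619

1.619


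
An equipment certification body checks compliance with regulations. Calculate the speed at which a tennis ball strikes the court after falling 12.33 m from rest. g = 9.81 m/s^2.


v = sqrt(2 * g * h)
v = sqrt(2 * 9.81 * 12.33)
v = sqrt(241.9146) = 15.5536 m/s

15.5536 m/s


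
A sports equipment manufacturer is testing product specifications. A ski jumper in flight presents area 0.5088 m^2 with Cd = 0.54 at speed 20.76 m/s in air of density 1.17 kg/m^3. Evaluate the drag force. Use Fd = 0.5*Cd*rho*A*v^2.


Fd = 0.5 * Cd * rho * A * v^2
Fd = 0.5 * 0.54 * 1.17 * 0.5088 * 20.76^2
v^2 = 430.9776
Fd = 0.5 * 0.54 * 1.17 * 0.5088 * 430.9776 = 69.271 N

69.271 N


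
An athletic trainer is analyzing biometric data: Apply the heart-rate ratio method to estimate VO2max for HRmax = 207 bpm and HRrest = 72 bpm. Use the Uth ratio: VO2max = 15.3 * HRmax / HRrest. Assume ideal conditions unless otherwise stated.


VO2max = 15.3 * HRmax / HRrest
VO2max = 15.3 * 207 / 72
VO2max = 3167.1 / 72 = 43.9875 mL/kg/min

43.9875 mL/kg/min


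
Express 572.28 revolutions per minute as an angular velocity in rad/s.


omega = RPM * 2 * pi / 60
omega = 572.28 * 2 * 3.14159 / 60
omega = 3595.7413 / 60 = 59.929 rad/s

59.929 rad/s


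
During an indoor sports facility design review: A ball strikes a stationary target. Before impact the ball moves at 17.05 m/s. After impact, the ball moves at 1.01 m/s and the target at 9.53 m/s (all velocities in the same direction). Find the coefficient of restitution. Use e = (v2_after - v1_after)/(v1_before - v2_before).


e = (v2_after - v1_after) / (v1_before - v2_before)
Numerator = 9.53 - 1.01 = 8.52
Denominator = 17.05 - 0 = 17.05
e = 8.52 / 17.05 = 0.4997

0.4997


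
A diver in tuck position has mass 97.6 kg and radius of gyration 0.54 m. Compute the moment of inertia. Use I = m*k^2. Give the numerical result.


I = m * k^2
I = 97.6 * 0.54^2
I = 97.6 * 0.2916 = 28.4602 kg*m^2

28.4602 kg*m^2


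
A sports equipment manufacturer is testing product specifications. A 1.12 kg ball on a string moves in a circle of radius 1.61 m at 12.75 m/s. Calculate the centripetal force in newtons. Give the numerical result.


Fc = m * v^2 / r
v^2 = 12.75^2 = 162.5625
Fc = 1.12 * 162.5625 / 1.61
Fc = 182.07 / 1.61 = 113.087 N

113.087 N


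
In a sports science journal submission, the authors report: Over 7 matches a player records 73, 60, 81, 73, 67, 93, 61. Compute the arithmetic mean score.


Average = sum / n
Sum = 508
Average = 508 / 7 = 72.5714

72.5714


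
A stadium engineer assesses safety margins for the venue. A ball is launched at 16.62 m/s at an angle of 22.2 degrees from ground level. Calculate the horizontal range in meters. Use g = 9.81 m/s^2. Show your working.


R = v^2 * sin(2*theta) / g
Convert angle to radians: theta = 22.2 deg = 0.3875 rad
sin(2*theta) = sin(0.7749) = 0.6997
R = 16.62^2 * 0.6997 / 9.81
R = 276.2244 * 0.6997 / 9.81 = 19.7007 m

19.7007 m


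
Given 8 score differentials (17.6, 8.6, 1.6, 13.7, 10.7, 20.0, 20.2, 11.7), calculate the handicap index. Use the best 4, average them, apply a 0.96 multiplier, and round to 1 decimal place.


All differentials: 17.6, 8.6, 1.6, 13.7, 10.7, 20.0, 20.2, 11.7
Sorted: 1.6, 8.6, 10.7, 11.7, 13.7, 17.6, 20.0, 20.2
Best 4: 1.6, 8.6, 10.7, 11.7
Average of best = 32.6 / 4 = 8.15
Raw index = 8.15 * 0.96 = 7.824
Handicap index = round(7.824, 1) = 7.8

7.8


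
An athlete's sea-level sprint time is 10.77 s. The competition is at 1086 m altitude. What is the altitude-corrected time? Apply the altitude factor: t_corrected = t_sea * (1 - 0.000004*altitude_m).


Correction factor = 1 - 0.000004 * 1086 = 0.995656
t_corrected = t_sea * factor = 10.77 * 0.995656
t_corrected = 10.7232 s

10.7232 s


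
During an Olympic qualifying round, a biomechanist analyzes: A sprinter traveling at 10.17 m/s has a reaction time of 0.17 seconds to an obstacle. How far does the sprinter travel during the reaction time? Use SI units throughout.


d = v * t
d = 10.17 * 0.17
d = 1.7289 m

1.7289 m


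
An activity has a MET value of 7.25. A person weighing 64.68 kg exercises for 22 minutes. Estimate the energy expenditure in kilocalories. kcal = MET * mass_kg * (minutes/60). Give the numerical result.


kcal = MET * mass * time_hr
Convert time: 22 min = 0.3667 hr
kcal = 7.25 * 64.68 * 0.3667
kcal = 171.941 kcal

171.941 kcal


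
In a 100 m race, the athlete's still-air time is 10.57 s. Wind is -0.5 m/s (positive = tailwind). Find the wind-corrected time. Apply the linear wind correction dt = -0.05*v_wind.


dt = -0.05 * v_wind = -0.05 * -0.5 = 0.025 s
t_corrected = t_still + dt = 10.57 + (0.025)
t_corrected = 10.595 s

10.595 s


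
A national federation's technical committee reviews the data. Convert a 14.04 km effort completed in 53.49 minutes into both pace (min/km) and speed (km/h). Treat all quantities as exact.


Pace = time / distance = 53.49 min / 14.04 km = 3.8098 min/km
Speed = distance / time_in_hours = 14.04 / 0.8915 hr
Speed = 15.7487 km/h

3.8098 min/km, 15.7487 km/h


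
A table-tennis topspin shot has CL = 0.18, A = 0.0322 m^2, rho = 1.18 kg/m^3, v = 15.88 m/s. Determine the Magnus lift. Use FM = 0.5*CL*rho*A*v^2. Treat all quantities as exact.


FM = 0.5 * CL * rho * A * v^2
FM = 0.5 * 0.18 * 1.18 * 0.0322 * 15.88^2
v^2 = 252.1744
FM = 0.5 * 0.18 * 1.18 * 0.0322 * 252.1744 = 0.8623 N

0.8623 N


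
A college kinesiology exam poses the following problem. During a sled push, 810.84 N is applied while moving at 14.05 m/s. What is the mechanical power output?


P = F * v
P = 810.84 * 14.05
P = 11392.302 W

11392.302 W


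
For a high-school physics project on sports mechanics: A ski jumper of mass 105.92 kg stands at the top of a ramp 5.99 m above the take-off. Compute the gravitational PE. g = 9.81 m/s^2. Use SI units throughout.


PE = m * g * h
PE = 105.92 * 9.81 * 5.99
PE = 1039.0752 * 5.99 = 6224.0604 J

6224.0604 J


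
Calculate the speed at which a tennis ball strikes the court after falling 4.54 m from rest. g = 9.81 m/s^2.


v = sqrt(2 * g * h)
v = sqrt(2 * 9.81 * 4.54)
v = sqrt(89.0748) = 9.4379 m/s

9.4379 m/s


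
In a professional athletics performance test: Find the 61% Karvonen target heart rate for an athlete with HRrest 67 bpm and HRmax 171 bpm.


Target = HRrest + pct*(HRmax - HRrest)
Heart rate reserve = HRmax - HRrest = 171 - 67 = 104 bpm
Fraction = 61% = 0.61
Target = 67 + 0.61 * 104
Target = 67 + 63.44 = 130.44 bpm

130.44 bpm


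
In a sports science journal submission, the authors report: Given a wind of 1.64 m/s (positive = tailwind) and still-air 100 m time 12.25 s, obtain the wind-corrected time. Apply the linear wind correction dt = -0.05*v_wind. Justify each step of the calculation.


dt = -0.05 * v_wind = -0.05 * 1.64 = -0.082 s
t_corrected = t_still + dt = 12.25 + (-0.082)
t_corrected = 12.168 s

12.168 s


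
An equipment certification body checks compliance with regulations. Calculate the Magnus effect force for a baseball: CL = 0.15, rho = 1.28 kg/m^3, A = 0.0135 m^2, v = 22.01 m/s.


FM = 0.5 * CL * rho * A * v^2
FM = 0.5 * 0.15 * 1.28 * 0.0135 * 22.01^2
v^2 = 484.4401
FM = 0.5 * 0.15 * 1.28 * 0.0135 * 484.4401 = 0.6278 N

0.6278 N


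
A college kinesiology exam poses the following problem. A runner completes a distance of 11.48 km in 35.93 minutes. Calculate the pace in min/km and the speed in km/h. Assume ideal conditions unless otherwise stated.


Pace = time / distance = 35.93 min / 11.48 km = 3.1298 min/km
Speed = distance / time_in_hours = 11.48 / 0.5988 hr
Speed = 19.1706 km/h

3.1298 min/km, 19.1706 km/h


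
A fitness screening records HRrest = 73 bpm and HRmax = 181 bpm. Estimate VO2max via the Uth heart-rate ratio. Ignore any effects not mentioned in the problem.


VO2max = 15.3 * HRmax / HRrest
VO2max = 15.3 * 181 / 73
VO2max = 2769.3 / 73 = 37.9356 mL/kg/min

37.9356 mL/kg/min


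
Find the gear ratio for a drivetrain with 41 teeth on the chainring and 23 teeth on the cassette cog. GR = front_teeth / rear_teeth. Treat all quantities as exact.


GR = front_teeth / rear_teeth
GR = 41 / 23
GR = 1.7826

1.7826


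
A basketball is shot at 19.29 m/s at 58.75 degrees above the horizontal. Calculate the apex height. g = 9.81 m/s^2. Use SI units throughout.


H = (v*sin(theta))^2 / (2*g)
vy = v*sin(theta) = 19.29 * sin(58.75 deg) = 16.4912 m/s
H = vy^2 / (2*g) = 271.9613 / (2*9.81)
H = 271.9613 / 19.62 = 13.8614 m

13.8614 m


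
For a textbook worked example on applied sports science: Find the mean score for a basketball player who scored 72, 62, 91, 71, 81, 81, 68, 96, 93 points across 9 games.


Average = sum / n
Sum = 715
Average = 715 / 9 = 79.4444

79.4444


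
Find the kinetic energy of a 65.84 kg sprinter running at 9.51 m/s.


KE = 0.5 * m * v^2
KE = 0.5 * 65.84 * 9.51^2
KE = 0.5 * 65.84 * 90.4401 = 2977.2881 J

2977.2881 J


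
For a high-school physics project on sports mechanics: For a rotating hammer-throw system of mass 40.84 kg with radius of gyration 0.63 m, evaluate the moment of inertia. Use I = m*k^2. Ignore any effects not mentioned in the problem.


I = m * k^2
I = 40.84 * 0.63^2
I = 40.84 * 0.3969 = 16.2094 kg*m^2

16.2094 kg*m^2


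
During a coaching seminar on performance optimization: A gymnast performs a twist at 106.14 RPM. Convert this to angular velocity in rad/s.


omega = RPM * 2 * pi / 60
omega = 106.14 * 2 * 3.14159 / 60
omega = 666.8973 / 60 = 11.115 rad/s

11.115 rad/s


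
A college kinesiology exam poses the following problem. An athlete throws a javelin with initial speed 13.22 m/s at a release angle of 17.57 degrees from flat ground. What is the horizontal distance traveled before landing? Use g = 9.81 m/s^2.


R = v^2 * sin(2*theta) / g
Convert angle to radians: theta = 17.57 deg = 0.3067 rad
sin(2*theta) = sin(0.6133) = 0.5756
R = 13.22^2 * 0.5756 / 9.81
R = 174.7684 * 0.5756 / 9.81 = 10.2541 m

10.2541 m


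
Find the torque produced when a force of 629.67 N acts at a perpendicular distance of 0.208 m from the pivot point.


tau = F * d
tau = 629.67 * 0.208
tau = 130.9714 N*m

130.9714 N*m


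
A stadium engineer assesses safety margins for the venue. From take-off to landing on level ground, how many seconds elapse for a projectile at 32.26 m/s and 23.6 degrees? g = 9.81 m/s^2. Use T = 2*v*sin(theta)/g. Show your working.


T = 2*v*sin(theta)/g
sin(theta) = sin(23.6 deg) = 0.4003
T = 2*32.26*0.4003 / 9.81
T = 25.8305 / 9.81 = 2.6331 s

2.6331 s


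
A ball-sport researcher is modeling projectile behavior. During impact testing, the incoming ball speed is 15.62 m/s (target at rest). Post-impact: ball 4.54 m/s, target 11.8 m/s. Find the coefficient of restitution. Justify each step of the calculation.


e = (v2_after - v1_after) / (v1_before - v2_before)
Numerator = 11.8 - 4.54 = 7.26
Denominator = 15.62 - 0 = 15.62
e = 7.26 / 15.62 = 0.4648

0.4648


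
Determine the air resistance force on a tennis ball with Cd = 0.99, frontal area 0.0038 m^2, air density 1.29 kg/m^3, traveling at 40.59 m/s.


Fd = 0.5 * Cd * rho * A * v^2
Fd = 0.5 * 0.99 * 1.29 * 0.0038 * 40.59^2
v^2 = 1647.5481
Fd = 0.5 * 0.99 * 1.29 * 0.0038 * 1647.5481 = 3.9978 N

3.9978 N


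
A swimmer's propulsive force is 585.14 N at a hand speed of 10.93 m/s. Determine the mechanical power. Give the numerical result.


P = F * v
P = 585.14 * 10.93
P = 6395.5802 W

6395.5802 W


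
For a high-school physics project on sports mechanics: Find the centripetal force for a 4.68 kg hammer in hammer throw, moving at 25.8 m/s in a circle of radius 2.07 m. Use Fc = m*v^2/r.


Fc = m * v^2 / r
v^2 = 25.8^2 = 665.64
Fc = 4.68 * 665.64 / 2.07
Fc = 3115.1952 / 2.07 = 1504.9252 N

1504.9252 N


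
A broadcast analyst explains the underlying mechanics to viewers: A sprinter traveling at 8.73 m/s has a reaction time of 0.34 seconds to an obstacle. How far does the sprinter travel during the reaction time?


d = v * t
d = 8.73 * 0.34
d = 2.9682 m

2.9682 m


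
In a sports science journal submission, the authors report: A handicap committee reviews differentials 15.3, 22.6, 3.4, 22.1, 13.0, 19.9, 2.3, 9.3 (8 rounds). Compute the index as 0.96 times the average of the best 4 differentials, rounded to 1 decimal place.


All differentials: 15.3, 22.6, 3.4, 22.1, 13.0, 19.9, 2.3, 9.3
Sorted: 2.3, 3.4, 9.3, 13.0, 15.3, 19.9, 22.1, 22.6
Best 4: 2.3, 3.4, 9.3, 13.0
Average of best = 28 / 4 = 7
Raw index = 7 * 0.96 = 6.72
Handicap index = round(6.72, 1) = 6.7

6.7


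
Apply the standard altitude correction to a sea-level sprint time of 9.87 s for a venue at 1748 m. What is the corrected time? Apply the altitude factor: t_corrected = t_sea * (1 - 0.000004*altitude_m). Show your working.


Correction factor = 1 - 0.000004 * 1748 = 0.993008
t_corrected = t_sea * factor = 9.87 * 0.993008
t_corrected = 9.801 s

9.801 s


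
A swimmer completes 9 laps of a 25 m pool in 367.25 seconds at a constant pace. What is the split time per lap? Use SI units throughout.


Split time = total_time / n_laps = 367.25 / 9
Split time = 40.8056 s per lap

40.8056 s


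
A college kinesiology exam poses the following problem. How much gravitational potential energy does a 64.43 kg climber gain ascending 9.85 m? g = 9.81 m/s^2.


PE = m * g * h
PE = 64.43 * 9.81 * 9.85
PE = 632.0583 * 9.85 = 6225.7743 J

6225.7743 J


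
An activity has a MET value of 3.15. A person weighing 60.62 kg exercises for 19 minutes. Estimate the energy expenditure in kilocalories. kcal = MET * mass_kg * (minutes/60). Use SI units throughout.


kcal = MET * mass * time_hr
Convert time: 19 min = 0.3167 hr
kcal = 3.15 * 60.62 * 0.3167
kcal = 60.4684 kcal

60.4684 kcal


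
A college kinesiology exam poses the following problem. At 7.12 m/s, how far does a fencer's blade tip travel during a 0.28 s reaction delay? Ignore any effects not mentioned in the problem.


d = v * t
d = 7.12 * 0.28
d = 1.9936 m

1.9936 m


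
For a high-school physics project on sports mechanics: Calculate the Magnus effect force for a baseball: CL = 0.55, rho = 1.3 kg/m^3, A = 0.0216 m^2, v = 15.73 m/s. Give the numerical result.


FM = 0.5 * CL * rho * A * v^2
FM = 0.5 * 0.55 * 1.3 * 0.0216 * 15.73^2
v^2 = 247.4329
FM = 0.5 * 0.55 * 1.3 * 0.0216 * 247.4329 = 1.9107 N

1.9107 N


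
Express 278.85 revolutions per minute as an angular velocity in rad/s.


omega = RPM * 2 * pi / 60
omega = 278.85 * 2 * 3.14159 / 60
omega = 1752.0662 / 60 = 29.2011 rad/s

29.2011 rad/s


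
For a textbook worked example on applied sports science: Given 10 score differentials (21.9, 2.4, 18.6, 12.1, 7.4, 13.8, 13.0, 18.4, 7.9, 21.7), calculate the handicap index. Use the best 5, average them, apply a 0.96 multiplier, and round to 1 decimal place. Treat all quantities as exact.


All differentials: 21.9, 2.4, 18.6, 12.1, 7.4, 13.8, 13.0, 18.4, 7.9, 21.7
Sorted: 2.4, 7.4, 7.9, 12.1, 13.0, 13.8, 18.4, 18.6, 21.7, 21.9
Best 5: 2.4, 7.4, 7.9, 12.1, 13.0
Average of best = 42.8 / 5 = 8.56
Raw index = 8.56 * 0.96 = 8.2176
Handicap index = round(8.2176, 1) = 8.2

8.2


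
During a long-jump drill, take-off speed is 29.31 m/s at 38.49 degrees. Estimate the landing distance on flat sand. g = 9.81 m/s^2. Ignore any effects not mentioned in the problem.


R = v^2 * sin(2*theta) / g
Convert angle to radians: theta = 38.49 deg = 0.6718 rad
sin(2*theta) = sin(1.3436) = 0.9743
R = 29.31^2 * 0.9743 / 9.81
R = 859.0761 * 0.9743 / 9.81 = 85.3201 m

85.3201 m


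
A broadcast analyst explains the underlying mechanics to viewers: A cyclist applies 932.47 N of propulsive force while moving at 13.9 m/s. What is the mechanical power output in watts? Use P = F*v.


P = F * v
P = 932.47 * 13.9
P = 12961.333 W

12961.333 W


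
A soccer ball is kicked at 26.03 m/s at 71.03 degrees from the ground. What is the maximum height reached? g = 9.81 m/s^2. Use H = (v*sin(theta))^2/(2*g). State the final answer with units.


H = (v*sin(theta))^2 / (2*g)
vy = v*sin(theta) = 26.03 * sin(71.03 deg) = 24.6163 m/s
H = vy^2 / (2*g) = 605.9614 / (2*9.81)
H = 605.9614 / 19.62 = 30.8849 m

30.8849 m


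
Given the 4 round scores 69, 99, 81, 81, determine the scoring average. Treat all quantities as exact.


Average = sum / n
Sum = 330
Average = 330 / 4 = 82.5

82.5


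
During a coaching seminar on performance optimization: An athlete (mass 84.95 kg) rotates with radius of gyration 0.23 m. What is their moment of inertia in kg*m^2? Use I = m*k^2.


I = m * k^2
I = 84.95 * 0.23^2
I = 84.95 * 0.0529 = 4.4939 kg*m^2

4.4939 kg*m^2


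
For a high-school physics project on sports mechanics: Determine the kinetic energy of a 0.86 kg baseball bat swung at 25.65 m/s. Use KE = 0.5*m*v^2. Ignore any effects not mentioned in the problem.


KE = 0.5 * m * v^2
KE = 0.5 * 0.86 * 25.65^2
KE = 0.5 * 0.86 * 657.9225 = 282.9067 J

282.9067 J


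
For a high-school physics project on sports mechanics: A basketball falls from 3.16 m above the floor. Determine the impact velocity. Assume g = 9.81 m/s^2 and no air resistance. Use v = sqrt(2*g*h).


v = sqrt(2 * g * h)
v = sqrt(2 * 9.81 * 3.16)
v = sqrt(61.9992) = 7.874 m/s

7.874 m/s


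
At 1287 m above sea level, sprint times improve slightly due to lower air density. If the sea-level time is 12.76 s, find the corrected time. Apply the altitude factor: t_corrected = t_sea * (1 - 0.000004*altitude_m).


Correction factor = 1 - 0.000004 * 1287 = 0.994852
t_corrected = t_sea * factor = 12.76 * 0.994852
t_corrected = 12.6943 s

12.6943 s


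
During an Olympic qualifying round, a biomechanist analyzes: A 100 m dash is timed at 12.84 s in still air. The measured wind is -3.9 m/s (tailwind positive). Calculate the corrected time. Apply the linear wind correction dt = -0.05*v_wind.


dt = -0.05 * v_wind = -0.05 * -3.9 = 0.195 s
t_corrected = t_still + dt = 12.84 + (0.195)
t_corrected = 13.035 s

13.035 s


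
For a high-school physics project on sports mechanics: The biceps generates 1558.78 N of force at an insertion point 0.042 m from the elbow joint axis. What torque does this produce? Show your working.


tau = F * d
tau = 1558.78 * 0.042
tau = 65.4688 N*m

65.4688 N*m


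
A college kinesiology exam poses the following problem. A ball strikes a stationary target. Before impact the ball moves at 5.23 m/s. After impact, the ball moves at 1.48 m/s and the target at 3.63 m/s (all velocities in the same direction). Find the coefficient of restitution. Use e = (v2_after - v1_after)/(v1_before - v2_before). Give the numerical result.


e = (v2_after - v1_after) / (v1_before - v2_before)
Numerator = 3.63 - 1.48 = 2.15
Denominator = 5.23 - 0 = 5.23
e = 2.15 / 5.23 = 0.4111

0.4111


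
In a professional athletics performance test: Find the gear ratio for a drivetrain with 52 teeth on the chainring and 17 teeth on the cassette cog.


GR = front_teeth / rear_teeth
GR = 52 / 17
GR = 3.0588

3.0588


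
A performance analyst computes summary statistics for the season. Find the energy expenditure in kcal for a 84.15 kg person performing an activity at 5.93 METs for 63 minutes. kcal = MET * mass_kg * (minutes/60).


kcal = MET * mass * time_hr
Convert time: 63 min = 1.05 hr
kcal = 5.93 * 84.15 * 1.05
kcal = 523.96 kcal

523.96 kcal


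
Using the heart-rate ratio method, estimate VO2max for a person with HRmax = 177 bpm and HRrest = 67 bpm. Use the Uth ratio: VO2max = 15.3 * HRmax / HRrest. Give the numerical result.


VO2max = 15.3 * HRmax / HRrest
VO2max = 15.3 * 177 / 67
VO2max = 2708.1 / 67 = 40.4194 mL/kg/min

40.4194 mL/kg/min


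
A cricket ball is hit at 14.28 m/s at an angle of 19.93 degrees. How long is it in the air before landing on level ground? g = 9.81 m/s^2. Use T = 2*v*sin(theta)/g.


T = 2*v*sin(theta)/g
sin(theta) = sin(19.93 deg) = 0.3409
T = 2*14.28*0.3409 / 9.81
T = 9.7353 / 9.81 = 0.9924 s

0.9924 s


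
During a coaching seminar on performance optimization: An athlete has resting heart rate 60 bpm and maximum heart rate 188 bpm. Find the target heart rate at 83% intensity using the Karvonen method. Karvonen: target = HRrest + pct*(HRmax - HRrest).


Target = HRrest + pct*(HRmax - HRrest)
Heart rate reserve = HRmax - HRrest = 188 - 60 = 128 bpm
Fraction = 83% = 0.83
Target = 60 + 0.83 * 128
Target = 60 + 106.24 = 166.24 bpm

166.24 bpm


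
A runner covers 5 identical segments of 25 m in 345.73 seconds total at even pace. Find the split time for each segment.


Split time = total_time / n_laps = 345.73 / 5
Split time = 69.146 s per lap

69.146 s


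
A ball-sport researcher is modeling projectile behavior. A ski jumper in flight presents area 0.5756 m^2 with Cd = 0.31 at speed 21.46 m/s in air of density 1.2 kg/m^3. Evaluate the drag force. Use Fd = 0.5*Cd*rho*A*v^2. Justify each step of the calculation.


Fd = 0.5 * Cd * rho * A * v^2
Fd = 0.5 * 0.31 * 1.2 * 0.5756 * 21.46^2
v^2 = 460.5316
Fd = 0.5 * 0.31 * 1.2 * 0.5756 * 460.5316 = 49.3052 N

49.3052 N


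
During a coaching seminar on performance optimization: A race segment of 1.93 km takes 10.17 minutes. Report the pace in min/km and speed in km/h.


Pace = time / distance = 10.17 min / 1.93 km = 5.2694 min/km
Speed = distance / time_in_hours = 1.93 / 0.1695 hr
Speed = 11.3864 km/h

5.2694 min/km, 11.3864 km/h


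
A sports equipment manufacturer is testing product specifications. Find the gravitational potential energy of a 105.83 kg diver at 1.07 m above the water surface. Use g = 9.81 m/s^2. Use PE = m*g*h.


PE = m * g * h
PE = 105.83 * 9.81 * 1.07
PE = 1038.1923 * 1.07 = 1110.8658 J

1110.8658 J


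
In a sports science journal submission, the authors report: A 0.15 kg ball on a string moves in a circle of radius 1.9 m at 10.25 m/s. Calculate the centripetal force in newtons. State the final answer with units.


Fc = m * v^2 / r
v^2 = 10.25^2 = 105.0625
Fc = 0.15 * 105.0625 / 1.9
Fc = 15.7594 / 1.9 = 8.2944 N

8.2944 N


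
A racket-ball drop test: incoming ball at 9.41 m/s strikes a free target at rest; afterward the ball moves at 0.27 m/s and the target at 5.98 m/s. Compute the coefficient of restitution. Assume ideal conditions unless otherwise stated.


e = (v2_after - v1_after) / (v1_before - v2_before)
Numerator = 5.98 - 0.27 = 5.71
Denominator = 9.41 - 0 = 9.41
e = 5.71 / 9.41 = 0.6068

0.6068


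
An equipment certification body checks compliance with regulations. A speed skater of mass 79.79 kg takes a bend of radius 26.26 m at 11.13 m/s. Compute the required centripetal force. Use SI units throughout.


Fc = m * v^2 / r
v^2 = 11.13^2 = 123.8769
Fc = 79.79 * 123.8769 / 26.26
Fc = 9884.1379 / 26.26 = 376.3952 N

376.3952 N


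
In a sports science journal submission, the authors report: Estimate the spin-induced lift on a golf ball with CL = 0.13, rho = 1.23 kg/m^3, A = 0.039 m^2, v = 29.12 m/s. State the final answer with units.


FM = 0.5 * CL * rho * A * v^2
FM = 0.5 * 0.13 * 1.23 * 0.039 * 29.12^2
v^2 = 847.9744
FM = 0.5 * 0.13 * 1.23 * 0.039 * 847.9744 = 2.644 N

2.644 N


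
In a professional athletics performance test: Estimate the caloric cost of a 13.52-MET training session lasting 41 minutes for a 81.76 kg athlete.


kcal = MET * mass * time_hr
Convert time: 41 min = 0.6833 hr
kcal = 13.52 * 81.76 * 0.6833
kcal = 755.3534 kcal

755.3534 kcal


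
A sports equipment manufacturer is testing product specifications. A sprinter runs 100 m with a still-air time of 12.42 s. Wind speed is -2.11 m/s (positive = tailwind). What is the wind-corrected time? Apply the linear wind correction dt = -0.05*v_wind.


dt = -0.05 * v_wind = -0.05 * -2.11 = 0.1055 s
t_corrected = t_still + dt = 12.42 + (0.1055)
t_corrected = 12.5255 s

12.5255 s


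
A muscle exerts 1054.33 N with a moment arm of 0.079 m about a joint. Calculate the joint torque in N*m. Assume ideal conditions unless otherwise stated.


tau = F * d
tau = 1054.33 * 0.079
tau = 83.2921 N*m

83.2921 N*m
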